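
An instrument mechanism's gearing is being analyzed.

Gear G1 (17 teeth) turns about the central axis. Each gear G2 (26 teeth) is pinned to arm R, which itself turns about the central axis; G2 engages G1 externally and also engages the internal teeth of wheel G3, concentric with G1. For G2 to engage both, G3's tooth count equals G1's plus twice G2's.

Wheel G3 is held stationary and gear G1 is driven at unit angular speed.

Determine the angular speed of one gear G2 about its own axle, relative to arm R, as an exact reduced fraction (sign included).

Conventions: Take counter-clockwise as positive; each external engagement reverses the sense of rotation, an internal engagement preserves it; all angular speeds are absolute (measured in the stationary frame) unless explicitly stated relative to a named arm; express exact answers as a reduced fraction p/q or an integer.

planetary set (17T centre, 26T on arm, 69T internal) — Willis relation
ring teeth: 17 + 2·26 = 69
17(ω_sun−ω_arm) = −69(ω_ring−ω_arm),  ω_ring = 0, ω_sun = 1
17(1−ω_arm) = −69(0−ω_arm)  ⇒  86·ω_arm = 17  ⇒  ω_arm = 17/86
sun–planet mesh: 17·(1−17/86) = −26·(ω_p−ω_arm)  ⇒  ω_p−ω_arm = -1173/2236
exact speed ratio = -1173/2236

-1173/2236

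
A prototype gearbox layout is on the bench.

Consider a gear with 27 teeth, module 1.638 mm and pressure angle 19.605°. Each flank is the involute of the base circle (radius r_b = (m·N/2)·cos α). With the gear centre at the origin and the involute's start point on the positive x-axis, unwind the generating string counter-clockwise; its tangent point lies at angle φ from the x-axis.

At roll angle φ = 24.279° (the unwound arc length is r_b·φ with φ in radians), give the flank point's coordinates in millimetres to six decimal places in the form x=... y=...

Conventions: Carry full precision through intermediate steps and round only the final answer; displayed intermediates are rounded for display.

single-mesh involute tooth geometry (27T wheel at module 1.638)
pitch radius r_p = m·N/2 = 1.638·27/2 = 22.113000
base radius r_b = r_p·cos α = 22.113000·cos 19.605° = 20.831069
roll angle φ = 24.279° = 0.42374849 rad
x = r_b·(cos φ + φ·sin φ) = 22.618189
y = r_b·(sin φ − φ·cos φ) = 0.518915

x=22.618189 y=0.518915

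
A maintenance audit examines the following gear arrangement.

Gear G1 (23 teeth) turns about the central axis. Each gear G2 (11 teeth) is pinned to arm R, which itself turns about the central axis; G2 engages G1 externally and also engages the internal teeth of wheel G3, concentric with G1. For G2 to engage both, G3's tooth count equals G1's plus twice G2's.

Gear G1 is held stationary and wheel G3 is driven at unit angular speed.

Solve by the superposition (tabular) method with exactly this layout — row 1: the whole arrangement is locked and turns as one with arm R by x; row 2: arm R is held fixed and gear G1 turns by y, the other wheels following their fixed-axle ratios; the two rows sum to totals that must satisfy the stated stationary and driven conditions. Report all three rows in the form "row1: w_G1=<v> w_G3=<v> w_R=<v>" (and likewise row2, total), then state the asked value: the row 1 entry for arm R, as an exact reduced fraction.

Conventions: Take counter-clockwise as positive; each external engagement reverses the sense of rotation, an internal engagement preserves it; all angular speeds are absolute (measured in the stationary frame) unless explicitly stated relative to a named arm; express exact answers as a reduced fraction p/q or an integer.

row1: w_G1=45/68 w_G3=45/68 w_R=45/68
row2: w_G1=-45/68 w_G3=23/68 w_R=0
total: w_G1=0 w_G3=1 w_R=45/68
asked value: 45/68

planetary set (23T centre, 11T on arm, 45T internal) — Willis relation
row 1: whole set turns with the arm by x
row 2 (arm held, sun turns y): ω_ring = −(23/45)·y, ω_arm = 0
boundary: total ω_sun = x + y = 0 and total ω_ring = x − (23/45)·y = 1  ⇒  y = -45/68, x = 45/68
row 2 ring = −(23/45)·(-45/68) = 23/68
totals (row 1 + row 2): sun 45/68 + (-45/68) = 0, ring 45/68 + 23/68 = 1, arm 45/68 + 0 = 45/68
asked cell (row1, arm) = 45/68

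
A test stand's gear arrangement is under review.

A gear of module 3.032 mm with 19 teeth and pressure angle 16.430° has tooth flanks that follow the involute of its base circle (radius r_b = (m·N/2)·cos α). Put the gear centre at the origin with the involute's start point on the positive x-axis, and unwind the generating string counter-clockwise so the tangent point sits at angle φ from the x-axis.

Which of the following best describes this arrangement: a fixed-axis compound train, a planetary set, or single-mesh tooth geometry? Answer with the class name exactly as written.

single-mesh tooth geometry

class = single-mesh tooth geometry [base-circle involute, m = 3.032, 19T]
classification: single-mesh tooth geometry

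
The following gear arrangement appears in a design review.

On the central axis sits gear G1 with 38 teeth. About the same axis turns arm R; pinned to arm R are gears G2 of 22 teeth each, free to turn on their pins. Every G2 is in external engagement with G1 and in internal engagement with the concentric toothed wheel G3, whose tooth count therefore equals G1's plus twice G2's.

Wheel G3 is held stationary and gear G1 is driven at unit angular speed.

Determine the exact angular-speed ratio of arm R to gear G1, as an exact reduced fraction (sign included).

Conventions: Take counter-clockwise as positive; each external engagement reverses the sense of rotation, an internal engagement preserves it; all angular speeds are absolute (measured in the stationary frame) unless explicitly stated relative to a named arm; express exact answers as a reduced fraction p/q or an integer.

planetary set (38T centre, 22T on arm, 82T internal) — Willis relation
ring teeth: 38 + 2·22 = 82
38(ω_sun−ω_arm) = −82(ω_ring−ω_arm),  ω_ring = 0, ω_sun = 1
38(1−ω_arm) = −82(0−ω_arm)  ⇒  120·ω_arm = 38  ⇒  ω_arm = 19/60
ω_out/ω_in = 19/60

19/60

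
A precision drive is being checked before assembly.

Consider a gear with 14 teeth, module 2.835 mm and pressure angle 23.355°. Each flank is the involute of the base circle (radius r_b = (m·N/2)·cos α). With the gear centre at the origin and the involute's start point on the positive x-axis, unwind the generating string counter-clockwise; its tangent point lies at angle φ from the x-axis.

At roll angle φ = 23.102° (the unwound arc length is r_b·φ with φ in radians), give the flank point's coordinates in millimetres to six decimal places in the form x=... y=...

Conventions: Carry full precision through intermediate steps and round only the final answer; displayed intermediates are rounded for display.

recognized (one wheel, involute flank): single-mesh tooth geometry, m = 2.835, N = 14
pitch radius r_p = m·N/2 = 2.835·14/2 = 19.845000
base radius r_b = r_p·cos α = 19.845000·cos 23.355° = 18.219025
roll angle φ = 23.102° = 0.40320596 rad
x = r_b·(cos φ + φ·sin φ) = 19.640353
y = r_b·(sin φ − φ·cos φ) = 0.391659

x=19.640353 y=0.391659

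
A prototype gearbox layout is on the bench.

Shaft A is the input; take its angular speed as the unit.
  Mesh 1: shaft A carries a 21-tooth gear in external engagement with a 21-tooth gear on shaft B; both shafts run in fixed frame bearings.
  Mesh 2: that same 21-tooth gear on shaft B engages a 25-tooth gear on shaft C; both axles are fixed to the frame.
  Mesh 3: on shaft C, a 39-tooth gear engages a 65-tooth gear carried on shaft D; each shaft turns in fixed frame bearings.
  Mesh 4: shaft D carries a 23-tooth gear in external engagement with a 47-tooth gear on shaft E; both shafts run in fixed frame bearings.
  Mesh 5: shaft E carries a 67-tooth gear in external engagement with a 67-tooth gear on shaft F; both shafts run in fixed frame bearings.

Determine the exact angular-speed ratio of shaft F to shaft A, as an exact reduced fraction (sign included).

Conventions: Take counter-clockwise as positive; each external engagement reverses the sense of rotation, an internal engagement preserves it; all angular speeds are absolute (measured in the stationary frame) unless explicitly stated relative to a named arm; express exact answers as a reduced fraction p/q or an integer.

-1449/5875

class = fixed-axis compound train [5 meshes; 5 ratios multiply, 5 sense flips]
mesh 1 [21T→21T]: running ratio 1, sense −
mesh 2 [21T→25T]: running ratio 21/25, sense +
mesh 3 [39T→65T]: running ratio 63/125, sense −
mesh 4 [23T→47T]: running ratio 1449/5875, sense +
mesh 5 [67T→67T]: running ratio 1449/5875, sense −
ω_out/ω_in = -1449/5875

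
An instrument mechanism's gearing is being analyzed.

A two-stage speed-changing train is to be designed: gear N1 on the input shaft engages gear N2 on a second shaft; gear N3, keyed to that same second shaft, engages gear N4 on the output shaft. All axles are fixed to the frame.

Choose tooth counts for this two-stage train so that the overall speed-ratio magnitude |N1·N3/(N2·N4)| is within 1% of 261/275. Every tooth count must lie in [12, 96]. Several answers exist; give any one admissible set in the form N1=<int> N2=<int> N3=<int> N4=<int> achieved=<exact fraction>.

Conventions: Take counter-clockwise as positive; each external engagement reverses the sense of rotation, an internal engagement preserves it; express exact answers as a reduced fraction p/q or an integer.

N1=18 N2=22 N3=29 N4=25 achieved=261/275

class = fixed-axis compound train [2-stage, 261/275 wanted]
target = 261/275 in lowest terms: an exact hit needs N1·N3 = k·261 and N2·N4 = k·275 for one integer k, every count in [12, 96]; additionally prefer no 1:1 stage (N1 ≠ N2, N3 ≠ N4)
k = 1: no 1:1-free in-range split of k·261 and k·275 into factor pairs; take k = 2
k = 2: N1·N3 = 522 = 18·29, N2·N4 = 550 = 22·25
achieved = 18·29/(22·25) = 261/275; |achieved − target| = 0 ≤ 261/27500 ✓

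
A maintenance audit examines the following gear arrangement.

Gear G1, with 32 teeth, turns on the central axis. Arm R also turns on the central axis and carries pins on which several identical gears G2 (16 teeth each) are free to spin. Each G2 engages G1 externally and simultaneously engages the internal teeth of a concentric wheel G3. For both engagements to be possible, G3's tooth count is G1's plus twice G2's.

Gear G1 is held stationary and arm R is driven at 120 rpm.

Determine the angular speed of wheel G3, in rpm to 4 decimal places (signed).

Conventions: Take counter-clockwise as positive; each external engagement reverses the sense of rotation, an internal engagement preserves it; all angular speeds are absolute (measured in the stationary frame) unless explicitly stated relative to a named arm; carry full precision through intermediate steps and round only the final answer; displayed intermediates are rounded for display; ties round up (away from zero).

recognized (axles ride arm R): planetary set, 32/16/64 teeth
normalise by the input: solve with ω_arm = 1, then scale by 120 rpm
ring teeth: 32 + 2·16 = 64
32(ω_sun−ω_arm) = −64(ω_ring−ω_arm),  ω_sun = 0, ω_arm = 1
ω_ring = 1 − (32/64)(0−1) = 3/2
scale: ω_ring = 3/2 × 120 rpm = +180.0000 rpm

+180.0000 rpm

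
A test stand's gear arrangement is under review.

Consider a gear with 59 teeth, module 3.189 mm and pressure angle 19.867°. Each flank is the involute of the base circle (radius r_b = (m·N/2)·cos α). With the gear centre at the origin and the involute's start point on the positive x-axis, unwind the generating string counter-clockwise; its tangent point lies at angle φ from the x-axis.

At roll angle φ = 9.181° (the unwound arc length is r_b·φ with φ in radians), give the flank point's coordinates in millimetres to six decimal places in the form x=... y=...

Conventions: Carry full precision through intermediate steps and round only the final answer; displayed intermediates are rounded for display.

class = single-mesh tooth geometry [base-circle involute, m = 3.189, 59T]
pitch radius r_p = m·N/2 = 3.189·59/2 = 94.075500
base radius r_b = r_p·cos α = 94.075500·cos 19.867° = 88.476504
roll angle φ = 9.181° = 0.16023868 rad
x = r_b·(cos φ + φ·sin φ) = 89.605104
y = r_b·(sin φ − φ·cos φ) = 0.121030

x=89.605104 y=0.121030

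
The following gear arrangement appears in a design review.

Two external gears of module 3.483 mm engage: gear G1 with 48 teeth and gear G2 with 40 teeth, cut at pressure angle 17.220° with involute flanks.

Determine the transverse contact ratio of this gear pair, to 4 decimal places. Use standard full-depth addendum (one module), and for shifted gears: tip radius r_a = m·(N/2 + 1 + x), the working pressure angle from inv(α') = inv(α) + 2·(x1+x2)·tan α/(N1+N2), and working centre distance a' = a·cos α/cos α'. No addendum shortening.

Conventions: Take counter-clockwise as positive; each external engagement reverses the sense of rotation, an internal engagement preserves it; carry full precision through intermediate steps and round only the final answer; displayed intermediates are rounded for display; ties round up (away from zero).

single-mesh involute tooth geometry (48T engaging 40T at module 3.483)
base radii: r_b1 = 79.844995, r_b2 = 66.537496
tip radii: r_a1 = 87.075000, r_a2 = 73.143000
no profile shift: α' = α, a' = a
action lengths: √(r_a1²−r_b1²) = 34.739492, √(r_a2²−r_b2²) = 30.375320
base pitch p_b = π·m·cos α = 10.451685
CR = (34.739492 + 30.375320 − 153.252000·sin 17.22000°)/10.451685 = 1.889251
contact ratio ≈ 1.8893

1.8893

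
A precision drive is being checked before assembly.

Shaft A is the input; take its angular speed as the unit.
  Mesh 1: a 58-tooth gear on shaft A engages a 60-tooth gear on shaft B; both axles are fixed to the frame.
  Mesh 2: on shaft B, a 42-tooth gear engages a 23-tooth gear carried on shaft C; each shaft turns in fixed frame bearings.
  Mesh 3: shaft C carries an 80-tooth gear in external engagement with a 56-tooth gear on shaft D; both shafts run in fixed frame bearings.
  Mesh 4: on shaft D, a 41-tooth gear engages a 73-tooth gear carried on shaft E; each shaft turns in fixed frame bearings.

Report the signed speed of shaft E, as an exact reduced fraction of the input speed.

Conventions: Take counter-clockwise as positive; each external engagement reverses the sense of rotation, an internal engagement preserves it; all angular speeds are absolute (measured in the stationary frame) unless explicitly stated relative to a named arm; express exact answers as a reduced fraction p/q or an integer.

2378/1679

4-mesh fixed-axis compound train (all bearings frame-fixed)
mesh 1 [58T→60T]: |ω|/ω_in = 1×58/60 = 29/30, sense flips to −
mesh 2 [42T→23T]: |ω|/ω_in = (29/30)×42/23 = 203/115, sense flips to +
mesh 3 [80T→56T]: |ω|/ω_in = (203/115)×80/56 = 58/23, sense flips to −
mesh 4 [41T→73T]: |ω|/ω_in = (58/23)×41/73 = 2378/1679, sense flips to +
signed output speed (× input speed) = 2378/1679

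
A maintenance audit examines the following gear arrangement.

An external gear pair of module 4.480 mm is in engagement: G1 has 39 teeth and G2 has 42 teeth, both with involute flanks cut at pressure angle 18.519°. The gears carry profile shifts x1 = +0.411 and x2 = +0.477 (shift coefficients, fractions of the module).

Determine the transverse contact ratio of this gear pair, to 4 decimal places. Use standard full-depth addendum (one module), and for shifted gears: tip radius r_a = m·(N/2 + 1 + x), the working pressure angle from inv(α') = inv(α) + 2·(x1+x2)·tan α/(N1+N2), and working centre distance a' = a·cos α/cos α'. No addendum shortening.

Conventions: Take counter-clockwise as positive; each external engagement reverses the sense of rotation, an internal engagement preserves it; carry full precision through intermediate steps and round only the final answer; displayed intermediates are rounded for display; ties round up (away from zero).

1.6597

class = single-mesh tooth geometry [involute pair 39T × 42T, m = 4.480]
base radii: r_b1 = 82.836358, r_b2 = 89.208385
tip radii: r_a1 = 93.681280, r_a2 = 100.696960
inv(α') = inv(18.519°) + 2·(+0.411+0.477)·tan α/(39+42) = 0.01909097  ⇒  α' = 21.65616°
a' = a·cos α / cos α' = 181.4400·cos 18.519°/cos 21.65616° = 185.110741
action lengths: √(r_a1²−r_b1²) = 43.752943, √(r_a2²−r_b2²) = 46.709118
base pitch p_b = π·m·cos α = 13.345543
CR = (43.752943 + 46.709118 − 185.110741·sin 21.65616°)/13.345543 = 1.659700
contact ratio ≈ 1.6597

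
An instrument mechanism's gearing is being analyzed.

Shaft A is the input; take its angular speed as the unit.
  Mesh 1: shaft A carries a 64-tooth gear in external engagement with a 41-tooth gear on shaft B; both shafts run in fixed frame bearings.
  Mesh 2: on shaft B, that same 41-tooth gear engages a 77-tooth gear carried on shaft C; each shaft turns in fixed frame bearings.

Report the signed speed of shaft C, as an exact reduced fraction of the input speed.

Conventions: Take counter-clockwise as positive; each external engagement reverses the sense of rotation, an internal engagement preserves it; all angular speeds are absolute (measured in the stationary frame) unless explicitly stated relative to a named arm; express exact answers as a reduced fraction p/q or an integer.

64/77

2-mesh fixed-axis compound train (all bearings frame-fixed)
mesh 1 [64T→41T]: |ω|/ω_in = 1×64/41 = 64/41, sense flips to −
mesh 2 [41T→77T]: |ω|/ω_in = (64/41)×41/77 = 64/77, sense flips to +
signed output speed (× input speed) = 64/77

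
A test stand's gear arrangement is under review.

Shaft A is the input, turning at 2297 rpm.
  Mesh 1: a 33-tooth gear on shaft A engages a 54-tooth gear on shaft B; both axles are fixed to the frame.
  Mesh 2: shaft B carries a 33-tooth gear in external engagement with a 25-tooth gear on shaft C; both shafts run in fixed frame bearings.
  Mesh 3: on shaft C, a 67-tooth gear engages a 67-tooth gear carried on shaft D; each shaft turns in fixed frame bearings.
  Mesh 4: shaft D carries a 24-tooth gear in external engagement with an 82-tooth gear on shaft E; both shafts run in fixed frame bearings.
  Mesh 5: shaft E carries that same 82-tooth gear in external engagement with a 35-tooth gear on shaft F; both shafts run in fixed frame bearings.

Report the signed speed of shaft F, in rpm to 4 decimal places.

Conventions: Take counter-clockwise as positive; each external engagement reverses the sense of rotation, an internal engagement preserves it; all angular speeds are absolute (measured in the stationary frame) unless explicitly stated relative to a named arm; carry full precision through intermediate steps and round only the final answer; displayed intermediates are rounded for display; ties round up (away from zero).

-1270.5691 rpm

5-mesh fixed-axis compound train (all bearings frame-fixed)
mesh 1 [33T→54T]: ω = 2297.0000×33/54 = 1403.7222 rpm, sense flips to −
mesh 2 [33T→25T]: ω = 1403.7222×33/25 = 1852.9133 rpm, sense flips to +
mesh 3 [67T→67T]: ω = 1852.9133×67/67 = 1852.9133 rpm, sense flips to −
mesh 4 [24T→82T]: ω = 1852.9133×24/82 = 542.3161 rpm, sense flips to +
mesh 5 [82T→35T]: ω = 542.3161×82/35 = 1270.5691 rpm, sense flips to −
signed output speed = -1270.5691 rpm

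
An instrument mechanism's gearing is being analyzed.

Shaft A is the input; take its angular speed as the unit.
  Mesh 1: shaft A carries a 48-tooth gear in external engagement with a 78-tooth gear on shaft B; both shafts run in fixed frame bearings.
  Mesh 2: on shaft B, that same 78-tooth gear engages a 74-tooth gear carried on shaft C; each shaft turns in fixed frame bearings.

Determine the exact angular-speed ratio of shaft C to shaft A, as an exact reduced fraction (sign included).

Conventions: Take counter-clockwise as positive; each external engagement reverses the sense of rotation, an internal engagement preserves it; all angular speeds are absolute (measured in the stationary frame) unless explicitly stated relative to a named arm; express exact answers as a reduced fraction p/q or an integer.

class = fixed-axis compound train [2 meshes; 2 ratios multiply, 2 sense flips]
mesh 1 [48T→78T]: running ratio 8/13, sense −
mesh 2 [78T→74T]: running ratio 24/37, sense +
ω_out/ω_in = 24/37

24/37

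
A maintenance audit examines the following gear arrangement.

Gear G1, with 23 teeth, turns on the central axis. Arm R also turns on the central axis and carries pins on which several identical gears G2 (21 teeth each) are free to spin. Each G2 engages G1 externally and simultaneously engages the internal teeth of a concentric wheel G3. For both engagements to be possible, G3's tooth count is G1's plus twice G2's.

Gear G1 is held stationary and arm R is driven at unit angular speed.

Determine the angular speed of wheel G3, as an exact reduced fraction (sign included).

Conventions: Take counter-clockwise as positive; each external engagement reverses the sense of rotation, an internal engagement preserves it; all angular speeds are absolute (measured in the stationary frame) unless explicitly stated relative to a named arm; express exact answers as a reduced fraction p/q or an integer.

recognized (axles ride arm R): planetary set, 23/21/65 teeth
ring teeth: 23 + 2·21 = 65
23(ω_sun−ω_arm) = −65(ω_ring−ω_arm),  ω_sun = 0, ω_arm = 1
ω_ring = 1 − (23/65)(0−1) = 88/65
exact speed ratio = 88/65

88/65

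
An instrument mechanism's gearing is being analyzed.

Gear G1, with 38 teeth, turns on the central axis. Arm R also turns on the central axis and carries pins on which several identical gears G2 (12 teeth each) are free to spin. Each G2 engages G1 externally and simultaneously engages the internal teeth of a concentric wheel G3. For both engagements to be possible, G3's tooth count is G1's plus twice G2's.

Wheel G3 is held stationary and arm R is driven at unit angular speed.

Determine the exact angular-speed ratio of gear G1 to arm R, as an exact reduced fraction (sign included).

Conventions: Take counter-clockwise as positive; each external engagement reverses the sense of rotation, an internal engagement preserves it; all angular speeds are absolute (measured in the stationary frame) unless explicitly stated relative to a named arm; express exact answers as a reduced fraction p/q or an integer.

50/19

topology: planetary set — G1 38T / G2 12T / G3 62T, arm = carrier (Willis)
ring teeth: 38 + 2·12 = 62
38(ω_sun−ω_arm) = −62(ω_ring−ω_arm),  ω_ring = 0, ω_arm = 1
ω_sun = 1 − (62/38)(0−1) = 50/19
ω_out/ω_in = 50/19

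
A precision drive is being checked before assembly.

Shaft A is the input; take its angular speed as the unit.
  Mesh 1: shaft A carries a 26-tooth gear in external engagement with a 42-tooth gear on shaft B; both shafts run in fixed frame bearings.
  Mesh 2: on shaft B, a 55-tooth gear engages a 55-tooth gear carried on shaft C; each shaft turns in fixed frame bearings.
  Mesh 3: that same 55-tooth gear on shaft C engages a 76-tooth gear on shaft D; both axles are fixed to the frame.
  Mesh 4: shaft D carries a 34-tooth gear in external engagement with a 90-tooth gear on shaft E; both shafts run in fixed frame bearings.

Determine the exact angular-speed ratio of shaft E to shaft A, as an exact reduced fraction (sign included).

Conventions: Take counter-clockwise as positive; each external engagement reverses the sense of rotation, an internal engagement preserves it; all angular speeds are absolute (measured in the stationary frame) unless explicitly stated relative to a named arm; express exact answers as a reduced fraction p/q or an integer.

class = fixed-axis compound train [4 meshes; 4 ratios multiply, 4 sense flips]
mesh 1 [26T→42T]: running ratio 13/21, sense −
mesh 2 [55T→55T]: running ratio 13/21, sense +
mesh 3 [55T→76T]: running ratio 715/1596, sense −
mesh 4 [34T→90T]: running ratio 2431/14364, sense +
ω_out/ω_in = 2431/14364

2431/14364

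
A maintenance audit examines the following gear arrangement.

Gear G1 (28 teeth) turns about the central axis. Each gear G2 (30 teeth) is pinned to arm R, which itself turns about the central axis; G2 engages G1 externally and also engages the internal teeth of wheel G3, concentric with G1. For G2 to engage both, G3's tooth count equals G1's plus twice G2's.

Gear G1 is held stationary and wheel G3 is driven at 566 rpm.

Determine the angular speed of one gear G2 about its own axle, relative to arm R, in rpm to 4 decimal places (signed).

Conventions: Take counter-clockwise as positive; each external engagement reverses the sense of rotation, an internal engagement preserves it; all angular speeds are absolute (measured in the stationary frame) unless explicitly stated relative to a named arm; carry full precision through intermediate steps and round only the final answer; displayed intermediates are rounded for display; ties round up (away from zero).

+400.7540 rpm

class = planetary set [G3 = 28+2·30 = 88; Willis about the carrier]
normalise by the input: solve with ω_ring = 1, then scale by 566 rpm
ring teeth: 28 + 2·30 = 88
28(ω_sun−ω_arm) = −88(ω_ring−ω_arm),  ω_sun = 0, ω_ring = 1
28(0−ω_arm) = −88(1−ω_arm)  ⇒  116·ω_arm = 88  ⇒  ω_arm = 22/29
sun–planet mesh: 28·(0−22/29) = −30·(ω_p−ω_arm)  ⇒  ω_p−ω_arm = 308/435
scale: ω_p−ω_arm = 308/435 × 566 rpm = +400.7540 rpm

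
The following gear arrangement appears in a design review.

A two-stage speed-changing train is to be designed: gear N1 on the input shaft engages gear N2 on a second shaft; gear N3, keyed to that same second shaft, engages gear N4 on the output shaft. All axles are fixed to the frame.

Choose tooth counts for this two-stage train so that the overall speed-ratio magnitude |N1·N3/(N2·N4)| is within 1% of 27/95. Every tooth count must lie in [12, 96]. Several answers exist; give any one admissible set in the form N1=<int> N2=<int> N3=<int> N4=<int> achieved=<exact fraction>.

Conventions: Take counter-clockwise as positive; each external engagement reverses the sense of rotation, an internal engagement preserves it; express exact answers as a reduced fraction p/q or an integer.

design class (target 27/95): fixed-axis compound train
target = 27/95 in lowest terms: an exact hit needs N1·N3 = k·27 and N2·N4 = k·95 for one integer k, every count in [12, 96]; additionally prefer no 1:1 stage (N1 ≠ N2, N3 ≠ N4)
k = 1…7: no 1:1-free in-range split of k·27 and k·95 into factor pairs; take k = 8
k = 8: N1·N3 = 216 = 12·18, N2·N4 = 760 = 19·40
achieved = 12·18/(19·40) = 27/95; |achieved − target| = 0 ≤ 27/9500 ✓

N1=12 N2=19 N3=18 N4=40 achieved=27/95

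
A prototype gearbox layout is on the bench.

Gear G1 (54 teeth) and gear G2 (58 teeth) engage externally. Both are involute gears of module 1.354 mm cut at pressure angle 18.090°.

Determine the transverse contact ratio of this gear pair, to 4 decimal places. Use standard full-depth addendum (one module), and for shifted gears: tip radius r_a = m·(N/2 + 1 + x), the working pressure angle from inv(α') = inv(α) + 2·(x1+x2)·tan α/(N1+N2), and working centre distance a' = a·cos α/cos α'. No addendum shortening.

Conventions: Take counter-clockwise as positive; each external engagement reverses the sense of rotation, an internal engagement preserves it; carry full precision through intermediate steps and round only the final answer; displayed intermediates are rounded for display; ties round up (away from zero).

class = single-mesh tooth geometry [involute pair 54T × 58T, m = 1.354]
base radii: r_b1 = 34.750936, r_b2 = 37.325079
tip radii: r_a1 = 37.912000, r_a2 = 40.620000
no profile shift: α' = α, a' = a
action lengths: √(r_a1²−r_b1²) = 15.155600, √(r_a2²−r_b2²) = 16.025694
base pitch p_b = π·m·cos α = 4.043455
CR = (15.155600 + 16.025694 − 75.824000·sin 18.09000°)/4.043455 = 1.888767
contact ratio ≈ 1.8888

1.8888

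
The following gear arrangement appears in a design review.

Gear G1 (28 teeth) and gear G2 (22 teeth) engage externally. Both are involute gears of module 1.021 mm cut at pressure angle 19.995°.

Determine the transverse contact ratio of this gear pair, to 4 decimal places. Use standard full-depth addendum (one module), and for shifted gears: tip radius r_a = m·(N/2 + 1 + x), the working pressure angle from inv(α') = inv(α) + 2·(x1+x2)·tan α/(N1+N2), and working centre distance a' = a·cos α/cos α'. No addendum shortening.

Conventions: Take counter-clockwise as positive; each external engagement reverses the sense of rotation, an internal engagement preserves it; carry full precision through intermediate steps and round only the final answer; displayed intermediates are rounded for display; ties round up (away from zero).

1.6095

class = single-mesh tooth geometry [involute pair 28T × 22T, m = 1.021]
base radii: r_b1 = 13.432393, r_b2 = 10.554023
tip radii: r_a1 = 15.315000, r_a2 = 12.252000
no profile shift: α' = α, a' = a
action lengths: √(r_a1²−r_b1²) = 7.356633, √(r_a2²−r_b2²) = 6.222869
base pitch p_b = π·m·cos α = 3.014222
CR = (7.356633 + 6.222869 − 25.525000·sin 19.99500°)/3.014222 = 1.609547
contact ratio ≈ 1.6095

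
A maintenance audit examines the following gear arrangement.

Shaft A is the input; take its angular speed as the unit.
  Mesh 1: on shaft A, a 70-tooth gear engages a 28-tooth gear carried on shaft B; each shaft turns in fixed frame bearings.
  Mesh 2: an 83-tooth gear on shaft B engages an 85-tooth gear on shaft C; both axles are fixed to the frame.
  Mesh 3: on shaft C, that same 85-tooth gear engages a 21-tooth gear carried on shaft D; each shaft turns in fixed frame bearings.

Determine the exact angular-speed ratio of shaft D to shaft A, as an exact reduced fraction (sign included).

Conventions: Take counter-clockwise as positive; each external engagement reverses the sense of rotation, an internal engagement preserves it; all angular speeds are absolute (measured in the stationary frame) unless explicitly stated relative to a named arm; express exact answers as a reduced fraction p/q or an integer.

-415/42

class = fixed-axis compound train [3 meshes; 3 ratios multiply, 3 sense flips]
mesh 1 [70T→28T]: running ratio 5/2, sense −
mesh 2 [83T→85T]: running ratio 83/34, sense +
mesh 3 [85T→21T]: running ratio 415/42, sense −
ω_out/ω_in = -415/42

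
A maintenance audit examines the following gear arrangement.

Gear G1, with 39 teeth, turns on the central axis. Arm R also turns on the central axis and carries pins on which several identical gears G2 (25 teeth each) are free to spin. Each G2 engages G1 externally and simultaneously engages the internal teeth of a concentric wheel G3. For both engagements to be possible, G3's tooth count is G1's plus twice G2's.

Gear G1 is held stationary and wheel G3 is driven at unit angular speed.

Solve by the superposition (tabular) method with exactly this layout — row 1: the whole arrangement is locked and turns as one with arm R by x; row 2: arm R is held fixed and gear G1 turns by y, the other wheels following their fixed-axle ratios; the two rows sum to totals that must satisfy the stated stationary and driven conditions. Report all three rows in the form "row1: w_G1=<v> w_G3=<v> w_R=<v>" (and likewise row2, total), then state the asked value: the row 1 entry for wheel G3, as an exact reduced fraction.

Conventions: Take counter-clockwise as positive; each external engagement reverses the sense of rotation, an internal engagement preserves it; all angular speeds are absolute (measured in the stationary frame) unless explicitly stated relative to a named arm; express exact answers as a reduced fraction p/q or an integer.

row1: w_G1=89/128 w_G3=89/128 w_R=89/128
row2: w_G1=-89/128 w_G3=39/128 w_R=0
total: w_G1=0 w_G3=1 w_R=89/128
asked value: 89/128

class = planetary set [G3 = 39+2·25 = 89; Willis about the carrier]
superposition row 1 [locked train]: every member turns x
row 2 — arm fixed, fixed-axis ratios: sun y, ring −(39/89)·y, arm 0
boundary: total ω_sun = x + y = 0 and total ω_ring = x − (39/89)·y = 1  ⇒  y = -89/128, x = 89/128
row 2 ring = −(39/89)·(-89/128) = 39/128
totals (row 1 + row 2): sun 89/128 + (-89/128) = 0, ring 89/128 + 39/128 = 1, arm 89/128 + 0 = 89/128
asked cell (row1, ring) = 89/128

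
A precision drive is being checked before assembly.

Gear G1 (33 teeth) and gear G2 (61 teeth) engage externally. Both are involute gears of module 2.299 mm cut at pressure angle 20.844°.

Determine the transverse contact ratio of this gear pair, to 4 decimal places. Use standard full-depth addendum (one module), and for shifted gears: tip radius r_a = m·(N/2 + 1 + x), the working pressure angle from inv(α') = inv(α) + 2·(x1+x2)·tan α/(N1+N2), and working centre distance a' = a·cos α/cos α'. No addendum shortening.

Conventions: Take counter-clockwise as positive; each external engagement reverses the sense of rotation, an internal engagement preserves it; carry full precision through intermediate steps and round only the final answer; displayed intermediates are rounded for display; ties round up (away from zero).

1.6891

class = single-mesh tooth geometry [involute pair 33T × 61T, m = 2.299]
base radii: r_b1 = 35.450855, r_b2 = 65.530368
tip radii: r_a1 = 40.232500, r_a2 = 72.418500
no profile shift: α' = α, a' = a
action lengths: √(r_a1²−r_b1²) = 19.023432, √(r_a2²−r_b2²) = 30.825477
base pitch p_b = π·m·cos α = 6.749827
CR = (19.023432 + 30.825477 − 108.053000·sin 20.84400°)/6.749827 = 1.689077
contact ratio ≈ 1.6891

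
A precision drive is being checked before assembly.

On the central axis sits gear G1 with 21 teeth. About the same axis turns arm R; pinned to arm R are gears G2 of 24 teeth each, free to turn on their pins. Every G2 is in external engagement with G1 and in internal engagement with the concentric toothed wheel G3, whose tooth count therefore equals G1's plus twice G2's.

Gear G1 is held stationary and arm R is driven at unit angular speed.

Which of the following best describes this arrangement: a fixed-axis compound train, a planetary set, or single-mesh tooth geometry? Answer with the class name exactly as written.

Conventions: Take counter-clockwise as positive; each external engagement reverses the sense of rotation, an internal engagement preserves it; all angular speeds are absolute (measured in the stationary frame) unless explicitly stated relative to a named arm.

topology: planetary set — G1 21T / G2 24T / G3 69T, arm = carrier (Willis)
classification: planetary set

planetary set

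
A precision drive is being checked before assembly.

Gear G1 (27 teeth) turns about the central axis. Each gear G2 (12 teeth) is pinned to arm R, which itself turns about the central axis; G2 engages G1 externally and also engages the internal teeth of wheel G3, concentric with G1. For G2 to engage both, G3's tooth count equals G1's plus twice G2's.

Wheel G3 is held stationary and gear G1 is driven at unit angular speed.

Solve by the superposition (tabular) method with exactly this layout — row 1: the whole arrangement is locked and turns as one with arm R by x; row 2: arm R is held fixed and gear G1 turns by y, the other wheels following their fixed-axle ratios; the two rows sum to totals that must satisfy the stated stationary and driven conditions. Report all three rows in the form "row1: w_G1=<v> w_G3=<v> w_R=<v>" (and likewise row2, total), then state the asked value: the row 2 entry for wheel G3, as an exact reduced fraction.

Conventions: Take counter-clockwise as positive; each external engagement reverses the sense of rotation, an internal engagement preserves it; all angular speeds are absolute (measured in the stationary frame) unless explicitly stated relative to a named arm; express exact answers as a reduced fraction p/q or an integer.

recognized (axles ride arm R): planetary set, 27/12/51 teeth
superposition row 1 [locked train]: every member turns x
row 2: sun turns y, ring = −(27/51)·y, arm 0
boundary: total ω_ring = x − (27/51)·y = 0 and total ω_sun = x + y = 1  ⇒  y = 17/26, x = 9/26
row 2 ring = −(27/51)·17/26 = -9/26
totals (row 1 + row 2): sun 9/26 + 17/26 = 1, ring 9/26 + (-9/26) = 0, arm 9/26 + 0 = 9/26
asked cell (row2, ring) = -9/26

row1: w_G1=9/26 w_G3=9/26 w_R=9/26
row2: w_G1=17/26 w_G3=-9/26 w_R=0
total: w_G1=1 w_G3=0 w_R=9/26
asked value: -9/26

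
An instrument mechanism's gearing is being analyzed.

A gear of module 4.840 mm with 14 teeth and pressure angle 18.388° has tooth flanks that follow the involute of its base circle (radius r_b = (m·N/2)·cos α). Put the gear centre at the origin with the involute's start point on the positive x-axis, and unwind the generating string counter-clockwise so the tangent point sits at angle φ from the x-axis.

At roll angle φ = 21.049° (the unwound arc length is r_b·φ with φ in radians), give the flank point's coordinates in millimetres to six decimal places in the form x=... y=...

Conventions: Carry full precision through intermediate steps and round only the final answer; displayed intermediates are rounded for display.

x=34.247058 y=0.524222

recognized (one wheel, involute flank): single-mesh tooth geometry, m = 4.840, N = 14
pitch radius r_p = m·N/2 = 4.840·14/2 = 33.880000
base radius r_b = r_p·cos α = 33.880000·cos 18.388° = 32.150158
roll angle φ = 21.049° = 0.36737435 rad
x = r_b·(cos φ + φ·sin φ) = 34.247058
y = r_b·(sin φ − φ·cos φ) = 0.524222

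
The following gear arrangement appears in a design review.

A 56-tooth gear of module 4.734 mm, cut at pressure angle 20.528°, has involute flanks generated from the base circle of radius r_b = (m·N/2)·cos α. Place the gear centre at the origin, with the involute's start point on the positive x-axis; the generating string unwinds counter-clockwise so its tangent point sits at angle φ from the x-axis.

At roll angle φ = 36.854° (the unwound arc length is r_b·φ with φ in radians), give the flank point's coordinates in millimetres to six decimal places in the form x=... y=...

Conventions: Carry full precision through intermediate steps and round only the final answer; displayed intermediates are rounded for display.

x=147.218962 y=10.562905

class = single-mesh tooth geometry [base-circle involute, m = 4.734, 56T]
pitch radius r_p = m·N/2 = 4.734·56/2 = 132.552000
base radius r_b = r_p·cos α = 132.552000·cos 20.528° = 124.135072
roll angle φ = 36.854° = 0.64322364 rad
x = r_b·(cos φ + φ·sin φ) = 147.218962
y = r_b·(sin φ − φ·cos φ) = 10.562905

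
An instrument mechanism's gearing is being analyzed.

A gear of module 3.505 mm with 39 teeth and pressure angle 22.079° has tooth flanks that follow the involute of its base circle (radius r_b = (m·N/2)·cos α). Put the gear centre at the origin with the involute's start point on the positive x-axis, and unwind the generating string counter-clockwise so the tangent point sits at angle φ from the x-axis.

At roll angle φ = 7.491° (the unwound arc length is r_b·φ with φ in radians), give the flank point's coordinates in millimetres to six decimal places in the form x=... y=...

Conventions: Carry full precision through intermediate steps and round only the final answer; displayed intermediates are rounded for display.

x=63.874340 y=0.047101

single-mesh involute tooth geometry (39T wheel at module 3.505)
pitch radius r_p = m·N/2 = 3.505·39/2 = 68.347500
base radius r_b = r_p·cos α = 68.347500·cos 22.079° = 63.335336
roll angle φ = 7.491° = 0.13074261 rad
x = r_b·(cos φ + φ·sin φ) = 63.874340
y = r_b·(sin φ − φ·cos φ) = 0.047101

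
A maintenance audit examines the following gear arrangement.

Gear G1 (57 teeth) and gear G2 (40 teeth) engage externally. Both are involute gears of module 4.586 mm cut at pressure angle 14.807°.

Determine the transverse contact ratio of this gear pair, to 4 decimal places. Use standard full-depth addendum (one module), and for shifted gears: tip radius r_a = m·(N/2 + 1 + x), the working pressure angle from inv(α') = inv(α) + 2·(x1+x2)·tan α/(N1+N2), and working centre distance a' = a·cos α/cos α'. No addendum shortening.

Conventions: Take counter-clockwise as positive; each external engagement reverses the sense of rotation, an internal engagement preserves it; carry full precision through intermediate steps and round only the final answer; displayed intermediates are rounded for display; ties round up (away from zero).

2.0861

topology: single-mesh involute geometry — m = 4.586, 57T/40T pair
base radii: r_b1 = 126.360704, r_b2 = 88.674178
tip radii: r_a1 = 135.287000, r_a2 = 96.306000
no profile shift: α' = α, a' = a
action lengths: √(r_a1²−r_b1²) = 48.327476, √(r_a2²−r_b2²) = 37.573072
base pitch p_b = π·m·cos α = 13.928907
CR = (48.327476 + 37.573072 − 222.421000·sin 14.80700°)/13.928907 = 2.086149
contact ratio ≈ 2.0861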